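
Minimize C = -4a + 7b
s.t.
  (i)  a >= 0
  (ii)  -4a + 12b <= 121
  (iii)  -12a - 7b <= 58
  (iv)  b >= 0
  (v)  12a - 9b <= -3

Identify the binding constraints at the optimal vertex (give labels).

Vertices and C = -4a + 7b:
  (0, 121/12) → C = 847/12
  (0, 1/3) → C = 7/3
  (39/4, 40/3) → C = 163/3

The minimum is at (0, 1/3). Substituting into each constraint, equality holds for (i) and (v); the remaining constraints have slack.

(i) and (v)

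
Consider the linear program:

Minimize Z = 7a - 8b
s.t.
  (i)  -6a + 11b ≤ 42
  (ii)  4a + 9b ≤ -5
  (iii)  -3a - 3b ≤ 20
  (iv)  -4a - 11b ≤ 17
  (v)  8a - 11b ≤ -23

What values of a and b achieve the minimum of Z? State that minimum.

Extreme points and Z = 7a - 8b:
  (-433/98, 69/49) → Z = -4135/98
  (-59/10, 3/5) → Z = -461/10
  (-131/58, 13/29) → Z = -1125/58
  (-10/3, -1/3) → Z = -62/3

At the optimal vertex, -6a + 11b = 42 and -4a - 11b = 17.
Solving simultaneously gives a = -59/10, b = 3/5.

a = -59/10, b = 3/5, minimum Z = -461/10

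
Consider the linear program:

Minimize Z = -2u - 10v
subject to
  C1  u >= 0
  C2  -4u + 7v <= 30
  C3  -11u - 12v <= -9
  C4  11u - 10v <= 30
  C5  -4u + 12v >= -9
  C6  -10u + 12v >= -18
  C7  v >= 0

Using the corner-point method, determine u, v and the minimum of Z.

The binding constraints are -4u + 7v = 30 and 11u - 10v = 30.
Solving simultaneously gives u = 510/37, v = 450/37.

u = 510/37, v = 450/37, minimum Z = -5520/37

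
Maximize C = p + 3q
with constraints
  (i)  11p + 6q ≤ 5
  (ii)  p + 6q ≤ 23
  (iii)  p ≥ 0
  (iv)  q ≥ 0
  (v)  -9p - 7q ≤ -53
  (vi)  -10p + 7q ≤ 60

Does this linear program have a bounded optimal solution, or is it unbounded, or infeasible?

The boundaries 11p + 6q = 5 and p = 0 meet at (0, 5/6), but that point violates -9p - 7q ≤ -53. Every candidate vertex is excluded by some other constraint, so the feasible region is empty.

infeasible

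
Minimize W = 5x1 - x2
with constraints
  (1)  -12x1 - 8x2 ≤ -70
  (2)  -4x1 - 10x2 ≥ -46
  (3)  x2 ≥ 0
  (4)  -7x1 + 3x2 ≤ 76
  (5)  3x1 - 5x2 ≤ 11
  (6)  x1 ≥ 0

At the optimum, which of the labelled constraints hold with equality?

Vertices and W = 5x1 - x2:
  (83/22, 34/11) → W = 347/22
  (73/14, 13/14) → W = 176/7
  (34/5, 47/25) → W = 803/25

The minimum is at (83/22, 34/11). Substituting into each constraint, equality holds for (1) and (2); the remaining constraints have slack.

(1) and (2)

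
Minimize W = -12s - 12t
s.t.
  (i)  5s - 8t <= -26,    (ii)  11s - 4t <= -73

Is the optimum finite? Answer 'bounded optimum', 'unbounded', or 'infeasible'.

From the feasible point (-120/17, -79/68), moving in the direction (4, 11) keeps every constraint satisfied while W decreases without bound.

unbounded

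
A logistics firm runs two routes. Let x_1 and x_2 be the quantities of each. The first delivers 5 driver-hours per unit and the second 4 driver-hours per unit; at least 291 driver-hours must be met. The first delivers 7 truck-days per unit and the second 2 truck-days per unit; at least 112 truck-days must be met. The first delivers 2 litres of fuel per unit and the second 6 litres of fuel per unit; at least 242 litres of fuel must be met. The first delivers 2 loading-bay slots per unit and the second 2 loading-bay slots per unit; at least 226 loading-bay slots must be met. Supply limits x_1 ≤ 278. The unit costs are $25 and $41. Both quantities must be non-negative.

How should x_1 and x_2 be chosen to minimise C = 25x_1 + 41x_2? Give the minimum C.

x_1 = 109, x_2 = 4, minimum C = 2889

Vertices and C = 25x_1 + 41x_2:
  (0, 113) → C = 4633
  (121, 0) → C = 3025
  (278, 0) → C = 6950
  (109, 4) → C = 2889
The feasible region is unbounded (it extends along (0, 1)), but C strictly increases along every unbounded feasible direction, so there is no improving ray and the minimum is attained at a vertex.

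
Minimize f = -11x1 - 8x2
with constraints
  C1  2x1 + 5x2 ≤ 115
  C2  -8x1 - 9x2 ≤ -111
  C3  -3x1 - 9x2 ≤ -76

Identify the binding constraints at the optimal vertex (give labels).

Feasible corners and f = -11x1 - 8x2:
  (-240/11, 349/11) → f = -152/11
  (655/3, -193/3) → f = -1887
  (7, 55/9) → f = -1133/9

The minimum is at (655/3, -193/3). Substituting into each constraint, equality holds for C1 and C3; the remaining constraints have slack.

C1 and C3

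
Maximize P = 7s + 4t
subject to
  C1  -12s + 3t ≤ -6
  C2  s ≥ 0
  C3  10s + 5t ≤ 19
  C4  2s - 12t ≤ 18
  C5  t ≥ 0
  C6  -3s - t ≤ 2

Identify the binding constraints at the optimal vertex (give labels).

C1 and C3

Vertices and P = 7s + 4t:
  (29/30, 28/15) → P = 427/30
  (1/2, 0) → P = 7/2
  (19/10, 0) → P = 133/10

The maximum is at (29/30, 28/15). Substituting into each constraint, equality holds for C1 and C3; the remaining constraints have slack.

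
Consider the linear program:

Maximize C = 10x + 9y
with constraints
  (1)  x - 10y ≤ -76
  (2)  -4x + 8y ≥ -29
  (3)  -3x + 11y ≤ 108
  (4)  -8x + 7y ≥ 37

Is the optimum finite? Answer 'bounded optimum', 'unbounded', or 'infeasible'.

bounded optimum

Vertices and C = 10x + 9y:
  (-244/19, 120/19) → C = -1360/19
  (162/73, 571/73) → C = 6759/73
  (349/67, 753/67) → C = 10267/67
The feasible region has finitely many vertices and no improving ray; the maximum is 10267/67 at (349/67, 753/67).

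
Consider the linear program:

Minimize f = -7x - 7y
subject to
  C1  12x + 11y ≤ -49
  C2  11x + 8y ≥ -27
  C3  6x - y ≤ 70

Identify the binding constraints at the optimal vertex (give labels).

C1 and C2

Vertices and f = -7x - 7y:
  (19/5, -43/5) → f = 168/5
  (721/78, -189/13) → f = 2891/78
  (533/59, -932/59) → f = 2793/59

The minimum is at (19/5, -43/5). Substituting into each constraint, equality holds for C1 and C2; the remaining constraints have slack.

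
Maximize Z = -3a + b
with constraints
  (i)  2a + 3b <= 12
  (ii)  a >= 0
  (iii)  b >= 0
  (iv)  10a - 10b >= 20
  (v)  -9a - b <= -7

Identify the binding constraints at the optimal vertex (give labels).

Feasible corners and Z = -3a + b:
  (6, 0) → Z = -18
  (18/5, 8/5) → Z = -46/5
  (2, 0) → Z = -6

The maximum is at (2, 0). Substituting into each constraint, equality holds for (iii) and (iv); the remaining constraints have slack.

(iii) and (iv)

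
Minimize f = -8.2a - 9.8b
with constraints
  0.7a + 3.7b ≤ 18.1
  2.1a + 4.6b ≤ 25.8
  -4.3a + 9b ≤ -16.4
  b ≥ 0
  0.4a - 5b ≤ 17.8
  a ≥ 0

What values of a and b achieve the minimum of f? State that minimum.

a = 86/7, b = 0, minimum f = -3526/35

Corner points and f = -8.2a - 9.8b:
  (7691/967, 3825/1934) → f = -818087/9670
  (86/7, 0) → f = -3526/35
  (164/43, 0) → f = -6724/215

The binding constraints are 2.1a + 4.6b = 25.8 and b = 0.
Solving simultaneously gives a = 86/7, b = 0.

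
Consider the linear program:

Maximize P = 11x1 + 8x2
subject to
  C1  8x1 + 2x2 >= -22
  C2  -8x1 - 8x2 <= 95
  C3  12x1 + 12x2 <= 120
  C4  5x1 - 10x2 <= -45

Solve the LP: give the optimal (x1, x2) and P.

x1 = 11/3, x2 = 19/3, maximum P = 91

The optimum lies where 12x1 + 12x2 = 120 and 5x1 - 10x2 = -45.
Solving simultaneously gives x1 = 11/3, x2 = 19/3.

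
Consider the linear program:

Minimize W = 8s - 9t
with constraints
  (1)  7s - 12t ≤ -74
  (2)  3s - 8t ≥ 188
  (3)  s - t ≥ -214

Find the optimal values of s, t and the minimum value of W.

Feasible corners and W = 8s - 9t:
  (-712/5, -769/10) → W = -4471/10
  (-2494/5, -1424/5) → W = -7136/5
  (-380, -166) → W = -1546

s = -380, t = -166, minimum W = -1546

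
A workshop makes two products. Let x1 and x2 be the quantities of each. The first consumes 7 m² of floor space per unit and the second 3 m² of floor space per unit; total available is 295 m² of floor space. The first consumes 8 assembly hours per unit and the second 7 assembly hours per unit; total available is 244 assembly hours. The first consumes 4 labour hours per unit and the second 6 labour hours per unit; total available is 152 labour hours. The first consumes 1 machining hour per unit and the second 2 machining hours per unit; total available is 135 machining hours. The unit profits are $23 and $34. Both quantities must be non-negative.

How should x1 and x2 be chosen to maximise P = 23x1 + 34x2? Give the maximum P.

x1 = 20, x2 = 12, maximum P = 868

Corner points and P = 23x1 + 34x2:
  (0, 0) → P = 0
  (0, 76/3) → P = 2584/3
  (61/2, 0) → P = 1403/2
  (20, 12) → P = 868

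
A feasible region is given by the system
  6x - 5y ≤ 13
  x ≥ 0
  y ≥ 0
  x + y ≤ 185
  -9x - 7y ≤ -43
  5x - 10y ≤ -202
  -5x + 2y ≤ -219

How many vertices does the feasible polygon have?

3

Pairwise boundary intersections that survive every other constraint:
  (938/11, 1097/11)
  (1069/13, 1249/13)
  (589/7, 706/7)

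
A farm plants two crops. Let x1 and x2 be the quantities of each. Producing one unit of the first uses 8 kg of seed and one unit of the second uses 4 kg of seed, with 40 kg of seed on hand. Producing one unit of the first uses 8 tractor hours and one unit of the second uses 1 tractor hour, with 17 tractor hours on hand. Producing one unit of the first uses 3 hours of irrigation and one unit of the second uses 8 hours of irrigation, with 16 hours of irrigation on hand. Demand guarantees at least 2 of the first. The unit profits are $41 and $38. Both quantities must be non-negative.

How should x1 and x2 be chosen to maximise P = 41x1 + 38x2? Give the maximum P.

At the optimal vertex, 8x1 + x2 = 17 and x1 = 2.
Solving simultaneously gives x1 = 2, x2 = 1.

x1 = 2, x2 = 1, maximum P = 120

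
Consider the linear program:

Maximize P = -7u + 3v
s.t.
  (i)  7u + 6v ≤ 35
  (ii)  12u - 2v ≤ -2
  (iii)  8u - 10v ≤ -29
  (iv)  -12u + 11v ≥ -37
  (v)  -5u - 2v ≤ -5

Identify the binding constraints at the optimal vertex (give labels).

Corner points and P = -7u + 3v:
  (29/43, 217/43) → P = 448/43
  (-5/2, 35/4) → P = 175/4
  (19/52, 83/26) → P = 365/52
  (-4/33, 185/66) → P = 611/66

The maximum is at (-5/2, 35/4). Substituting into each constraint, equality holds for (i) and (v); the remaining constraints have slack.

(i) and (v)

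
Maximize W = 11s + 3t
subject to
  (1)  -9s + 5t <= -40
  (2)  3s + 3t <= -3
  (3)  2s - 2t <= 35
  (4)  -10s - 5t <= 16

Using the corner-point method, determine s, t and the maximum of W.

s = 33/4, t = -37/4, maximum W = 63

Vertices and W = 11s + 3t:
  (5/2, -7/2) → W = 17
  (24/19, -544/95) → W = -312/95
  (33/4, -37/4) → W = 63
  (143/30, -191/15) → W = 427/30

At the optimal vertex, 3s + 3t = -3 and 2s - 2t = 35.
Solving simultaneously gives s = 33/4, t = -37/4.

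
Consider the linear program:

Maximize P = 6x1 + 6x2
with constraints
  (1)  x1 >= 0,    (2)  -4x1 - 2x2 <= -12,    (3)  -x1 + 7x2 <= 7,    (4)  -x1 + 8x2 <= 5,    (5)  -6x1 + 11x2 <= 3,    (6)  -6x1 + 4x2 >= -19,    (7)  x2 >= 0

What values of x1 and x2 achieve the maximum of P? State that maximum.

Vertices and P = 6x1 + 6x2:
  (43/17, 16/17) → P = 354/17
  (3, 0) → P = 18
  (43/11, 49/44) → P = 663/22
  (19/6, 0) → P = 19

x1 = 43/11, x2 = 49/44, maximum P = 663/22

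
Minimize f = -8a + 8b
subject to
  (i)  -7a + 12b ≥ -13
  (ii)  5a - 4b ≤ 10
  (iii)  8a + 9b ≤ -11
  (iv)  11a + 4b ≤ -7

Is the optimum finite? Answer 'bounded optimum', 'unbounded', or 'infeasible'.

Feasible corners and f = -8a + 8b:
  (-1/5, -6/5) → f = -8
  (-19/67, -65/67) → f = -368/67
The feasible region has finitely many vertices and no improving ray; the minimum is -8 at (-1/5, -6/5).

bounded optimum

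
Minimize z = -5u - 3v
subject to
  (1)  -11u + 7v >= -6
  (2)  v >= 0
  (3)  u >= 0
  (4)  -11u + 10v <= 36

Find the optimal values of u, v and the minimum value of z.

Feasible corners and z = -5u - 3v:
  (6/11, 0) → z = -30/11
  (104/11, 14) → z = -982/11
  (0, 0) → z = 0
  (0, 18/5) → z = -54/5

The binding constraints are -11u + 7v = -6 and -11u + 10v = 36.
Solving simultaneously gives u = 104/11, v = 14.

u = 104/11, v = 14, minimum z = -982/11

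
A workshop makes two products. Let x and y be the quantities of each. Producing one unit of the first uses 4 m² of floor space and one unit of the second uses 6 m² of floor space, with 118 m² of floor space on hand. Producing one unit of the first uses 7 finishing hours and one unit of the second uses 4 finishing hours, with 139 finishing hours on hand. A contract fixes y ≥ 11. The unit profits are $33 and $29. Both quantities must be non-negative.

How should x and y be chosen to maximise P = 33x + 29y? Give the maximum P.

Vertices and P = 33x + 29y:
  (0, 59/3) → P = 1711/3
  (0, 11) → P = 319
  (13, 11) → P = 748

At the optimal vertex, 4x + 6y = 118 and y = 11.
Solving simultaneously gives x = 13, y = 11.

x = 13, y = 11, maximum P = 748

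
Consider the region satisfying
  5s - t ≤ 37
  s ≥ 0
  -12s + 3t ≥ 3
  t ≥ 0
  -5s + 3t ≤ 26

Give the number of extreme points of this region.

3

The feasible vertices (each the meet of two boundaries and inside every other half-plane) are:
  (0, 1)
  (0, 26/3)
  (23/7, 99/7)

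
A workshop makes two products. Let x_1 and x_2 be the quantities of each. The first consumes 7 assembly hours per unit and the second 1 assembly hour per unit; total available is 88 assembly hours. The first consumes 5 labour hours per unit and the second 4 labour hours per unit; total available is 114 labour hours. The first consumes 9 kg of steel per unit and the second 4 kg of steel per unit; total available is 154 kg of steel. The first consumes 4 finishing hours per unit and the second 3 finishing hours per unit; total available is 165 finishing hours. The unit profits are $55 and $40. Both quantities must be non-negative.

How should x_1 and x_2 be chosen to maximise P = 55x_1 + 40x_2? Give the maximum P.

x_1 = 10, x_2 = 16, maximum P = 1190

The optimum lies where 5x_1 + 4x_2 = 114 and 9x_1 + 4x_2 = 154.
Solving simultaneously gives x_1 = 10, x_2 = 16.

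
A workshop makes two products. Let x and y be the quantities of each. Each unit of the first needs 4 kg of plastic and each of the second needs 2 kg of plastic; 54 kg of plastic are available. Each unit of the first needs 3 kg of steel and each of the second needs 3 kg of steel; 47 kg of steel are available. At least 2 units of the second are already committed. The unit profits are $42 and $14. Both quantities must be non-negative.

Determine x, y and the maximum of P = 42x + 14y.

Extreme points and P = 42x + 14y:
  (0, 47/3) → P = 658/3
  (0, 2) → P = 28
  (34/3, 13/3) → P = 1610/3
  (25/2, 2) → P = 553

The binding constraints are 4x + 2y = 54 and y = 2.
Solving simultaneously gives x = 25/2, y = 2.

x = 25/2, y = 2, maximum P = 553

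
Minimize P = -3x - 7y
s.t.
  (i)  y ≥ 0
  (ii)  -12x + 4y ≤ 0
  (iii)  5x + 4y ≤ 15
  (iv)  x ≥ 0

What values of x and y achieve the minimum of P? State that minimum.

x = 15/17, y = 45/17, minimum P = -360/17

Vertices and P = -3x - 7y:
  (0, 0) → P = 0
  (3, 0) → P = -9
  (15/17, 45/17) → P = -360/17

The optimum lies where -12x + 4y = 0 and 5x + 4y = 15.
Solving simultaneously gives x = 15/17, y = 45/17.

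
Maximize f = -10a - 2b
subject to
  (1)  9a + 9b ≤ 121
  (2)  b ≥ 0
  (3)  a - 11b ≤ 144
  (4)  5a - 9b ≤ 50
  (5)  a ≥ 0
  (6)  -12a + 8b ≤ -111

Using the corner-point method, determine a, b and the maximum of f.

a = 37/4, b = 0, maximum f = -185/2

Extreme points and f = -10a - 2b:
  (171/14, 155/126) → f = -7850/63
  (1967/180, 151/60) → f = -5144/45
  (10, 0) → f = -100
  (37/4, 0) → f = -185/2

The optimum lies where b = 0 and -12a + 8b = -111.
Solving simultaneously gives a = 37/4, b = 0.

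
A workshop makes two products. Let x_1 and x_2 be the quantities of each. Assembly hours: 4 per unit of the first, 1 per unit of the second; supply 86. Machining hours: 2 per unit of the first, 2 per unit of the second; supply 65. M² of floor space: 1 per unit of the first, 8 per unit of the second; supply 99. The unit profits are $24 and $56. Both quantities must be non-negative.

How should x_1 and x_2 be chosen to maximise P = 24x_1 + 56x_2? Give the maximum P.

Vertices and P = 24x_1 + 56x_2:
  (0, 0) → P = 0
  (0, 99/8) → P = 693
  (43/2, 0) → P = 516
  (19, 10) → P = 1016

The optimum lies where 4x_1 + x_2 = 86 and x_1 + 8x_2 = 99.
Solving simultaneously gives x_1 = 19, x_2 = 10.

x_1 = 19, x_2 = 10, maximum P = 1016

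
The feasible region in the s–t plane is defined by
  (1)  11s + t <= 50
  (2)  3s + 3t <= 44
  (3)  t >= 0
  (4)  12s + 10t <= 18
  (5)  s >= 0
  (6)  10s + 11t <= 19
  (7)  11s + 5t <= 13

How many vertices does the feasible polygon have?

The feasible vertices (each the meet of two boundaries and inside every other half-plane) are:
  (0, 0)
  (13/11, 0)
  (1/4, 3/2)
  (4/5, 21/25)
  (0, 19/11)

5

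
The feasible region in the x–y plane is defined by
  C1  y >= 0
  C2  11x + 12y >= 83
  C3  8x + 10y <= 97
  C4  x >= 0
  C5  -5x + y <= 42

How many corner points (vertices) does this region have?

The feasible vertices (each the meet of two boundaries and inside every other half-plane) are:
  (83/11, 0)
  (97/8, 0)
  (0, 83/12)
  (0, 97/10)

4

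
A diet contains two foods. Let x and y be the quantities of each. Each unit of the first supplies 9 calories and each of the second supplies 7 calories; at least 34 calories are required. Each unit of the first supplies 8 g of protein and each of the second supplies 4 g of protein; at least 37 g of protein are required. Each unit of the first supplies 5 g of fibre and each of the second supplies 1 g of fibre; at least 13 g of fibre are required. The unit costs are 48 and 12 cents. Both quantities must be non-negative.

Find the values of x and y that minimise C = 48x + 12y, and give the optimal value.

The feasible region is unbounded (it extends along (0, 1), (1, 0)), but C strictly increases along every unbounded feasible direction, so there is no improving ray and the minimum is attained at a vertex.

The optimum lies where 8x + 4y = 37 and 5x + y = 13.
Solving simultaneously gives x = 5/4, y = 27/4.

x = 5/4, y = 27/4, minimum C = 141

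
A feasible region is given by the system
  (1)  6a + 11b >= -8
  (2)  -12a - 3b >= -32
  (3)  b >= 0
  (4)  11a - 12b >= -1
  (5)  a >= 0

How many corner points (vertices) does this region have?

Intersecting each pair of boundary lines and keeping only the points that satisfy every inequality leaves:
  (8/3, 0)
  (127/59, 364/177)
  (0, 0)
  (0, 1/12)

4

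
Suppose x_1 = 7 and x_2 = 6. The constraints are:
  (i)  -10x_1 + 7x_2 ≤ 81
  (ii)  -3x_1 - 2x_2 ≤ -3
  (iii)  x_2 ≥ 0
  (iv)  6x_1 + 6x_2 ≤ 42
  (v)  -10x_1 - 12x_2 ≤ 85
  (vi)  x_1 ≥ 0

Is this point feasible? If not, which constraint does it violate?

Constraint (iv): 6x_1 + 6x_2 = 78, which is not ≤ 42. All other constraints are satisfied.

not feasible — violates (iv)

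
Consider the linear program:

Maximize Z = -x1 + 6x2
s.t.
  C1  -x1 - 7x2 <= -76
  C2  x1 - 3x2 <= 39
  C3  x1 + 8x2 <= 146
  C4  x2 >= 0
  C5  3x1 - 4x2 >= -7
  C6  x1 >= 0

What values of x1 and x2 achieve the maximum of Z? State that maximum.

x1 = 132/7, x2 = 445/28, maximum Z = 153/2

Extreme points and Z = -x1 + 6x2:
  (501/10, 37/10) → Z = -279/10
  (51/5, 47/5) → Z = 231/5
  (750/11, 107/11) → Z = -108/11
  (132/7, 445/28) → Z = 153/2

The optimum lies where x1 + 8x2 = 146 and 3x1 - 4x2 = -7.
Solving simultaneously gives x1 = 132/7, x2 = 445/28.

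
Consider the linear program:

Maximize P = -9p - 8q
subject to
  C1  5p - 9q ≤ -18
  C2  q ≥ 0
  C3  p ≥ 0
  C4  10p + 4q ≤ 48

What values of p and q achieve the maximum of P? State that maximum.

Feasible corners and P = -9p - 8q:
  (0, 2) → P = -16
  (36/11, 42/11) → P = -60
  (0, 12) → P = -96

p = 0, q = 2, maximum P = -16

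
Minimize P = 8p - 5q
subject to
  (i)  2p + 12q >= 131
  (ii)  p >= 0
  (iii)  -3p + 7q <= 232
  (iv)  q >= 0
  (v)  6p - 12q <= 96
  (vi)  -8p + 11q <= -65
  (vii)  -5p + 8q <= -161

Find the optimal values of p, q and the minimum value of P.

Vertices and P = 8p - 5q:
  (576, 280) → P = 3208
  (2983/11, 1643/11) → P = 15649/11
  (97, 81/2) → P = 1147/2

At the optimal vertex, 6p - 12q = 96 and -5p + 8q = -161.
Solving simultaneously gives p = 97, q = 81/2.

p = 97, q = 81/2, minimum P = 1147/2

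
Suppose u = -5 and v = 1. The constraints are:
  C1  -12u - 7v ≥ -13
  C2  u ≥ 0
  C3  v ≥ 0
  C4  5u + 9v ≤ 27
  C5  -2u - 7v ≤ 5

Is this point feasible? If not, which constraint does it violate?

not feasible — violates C2

Constraint C2: u = -5, which is not ≥ 0. All other constraints are satisfied.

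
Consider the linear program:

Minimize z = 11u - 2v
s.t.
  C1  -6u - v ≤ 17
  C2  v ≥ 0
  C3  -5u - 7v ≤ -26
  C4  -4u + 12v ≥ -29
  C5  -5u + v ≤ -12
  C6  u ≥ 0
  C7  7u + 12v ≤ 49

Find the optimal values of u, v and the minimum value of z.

u = 11/4, v = 7/4, minimum z = 107/4

The binding constraints are -5u - 7v = -26 and -5u + v = -12.
Solving simultaneously gives u = 11/4, v = 7/4.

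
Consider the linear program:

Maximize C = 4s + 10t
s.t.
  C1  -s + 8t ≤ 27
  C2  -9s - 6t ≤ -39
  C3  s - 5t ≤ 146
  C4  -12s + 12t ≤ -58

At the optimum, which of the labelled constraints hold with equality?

Vertices and C = 4s + 10t:
  (1303/3, 173/3) → C = 2314
  (197/21, 191/42) → C = 83
  (21, -25) → C = -166
  (68/15, -3/10) → C = 227/15

The maximum is at (1303/3, 173/3). Substituting into each constraint, equality holds for C1 and C3; the remaining constraints have slack.

C1 and C3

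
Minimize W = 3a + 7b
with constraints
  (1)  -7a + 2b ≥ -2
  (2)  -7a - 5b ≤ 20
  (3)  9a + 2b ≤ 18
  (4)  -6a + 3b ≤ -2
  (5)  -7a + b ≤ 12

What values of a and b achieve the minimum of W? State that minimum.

a = -30/49, b = -22/7, minimum W = -1168/49

Extreme points and W = 3a + 7b:
  (-30/49, -22/7) → W = -1168/49
  (2/9, -2/9) → W = -8/9
  (-50/51, -134/51) → W = -64/3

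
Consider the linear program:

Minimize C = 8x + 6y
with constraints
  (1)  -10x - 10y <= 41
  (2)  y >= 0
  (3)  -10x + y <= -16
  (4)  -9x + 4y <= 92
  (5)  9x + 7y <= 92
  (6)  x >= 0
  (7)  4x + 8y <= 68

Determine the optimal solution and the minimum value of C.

x = 8/5, y = 0, minimum C = 64/5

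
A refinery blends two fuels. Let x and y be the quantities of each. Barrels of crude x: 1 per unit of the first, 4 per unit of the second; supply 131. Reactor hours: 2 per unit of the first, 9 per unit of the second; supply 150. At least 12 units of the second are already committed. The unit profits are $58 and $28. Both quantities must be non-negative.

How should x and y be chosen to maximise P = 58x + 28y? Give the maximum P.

x = 21, y = 12, maximum P = 1554

Feasible corners and P = 58x + 28y:
  (0, 50/3) → P = 1400/3
  (0, 12) → P = 336
  (21, 12) → P = 1554

The binding constraints are 2x + 9y = 150 and y = 12.
Solving simultaneously gives x = 21, y = 12.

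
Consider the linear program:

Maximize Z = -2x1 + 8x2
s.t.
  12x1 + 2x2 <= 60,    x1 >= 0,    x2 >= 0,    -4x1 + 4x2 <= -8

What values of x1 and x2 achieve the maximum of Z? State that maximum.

x1 = 32/7, x2 = 18/7, maximum Z = 80/7

Extreme points and Z = -2x1 + 8x2:
  (5, 0) → Z = -10
  (32/7, 18/7) → Z = 80/7
  (2, 0) → Z = -4

The optimum lies where 12x1 + 2x2 = 60 and -4x1 + 4x2 = -8.
Solving simultaneously gives x1 = 32/7, x2 = 18/7.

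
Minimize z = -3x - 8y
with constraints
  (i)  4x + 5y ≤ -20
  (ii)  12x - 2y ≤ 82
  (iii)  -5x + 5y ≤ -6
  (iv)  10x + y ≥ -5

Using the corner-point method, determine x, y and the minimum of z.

Vertices and z = -3x - 8y:
  (185/34, -142/17) → z = 101/2
  (-5/46, -90/23) → z = 1455/46
  (9/4, -55/2) → z = 853/4

x = -5/46, y = -90/23, minimum z = 1455/46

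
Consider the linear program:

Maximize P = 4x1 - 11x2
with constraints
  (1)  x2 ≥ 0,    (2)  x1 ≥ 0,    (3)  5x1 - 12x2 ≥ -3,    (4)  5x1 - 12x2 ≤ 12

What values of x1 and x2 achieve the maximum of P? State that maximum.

x1 = 12/5, x2 = 0, maximum P = 48/5

Corner points and P = 4x1 - 11x2:
  (0, 0) → P = 0
  (12/5, 0) → P = 48/5
  (0, 1/4) → P = -11/4
The feasible region is unbounded (it extends along (12, 5)), but P strictly decreases along every unbounded feasible direction, so there is no improving ray and the maximum is attained at a vertex.

The optimum lies where x2 = 0 and 5x1 - 12x2 = 12.
Solving simultaneously gives x1 = 12/5, x2 = 0.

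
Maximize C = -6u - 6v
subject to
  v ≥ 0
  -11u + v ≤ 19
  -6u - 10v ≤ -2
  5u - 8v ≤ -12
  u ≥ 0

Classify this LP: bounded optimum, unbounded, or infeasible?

Extreme points and C = -6u - 6v:
  (0, 19) → C = -114
  (0, 3/2) → C = -9
The feasible region has finitely many vertices and no improving ray; the maximum is -9 at (0, 3/2).

bounded optimum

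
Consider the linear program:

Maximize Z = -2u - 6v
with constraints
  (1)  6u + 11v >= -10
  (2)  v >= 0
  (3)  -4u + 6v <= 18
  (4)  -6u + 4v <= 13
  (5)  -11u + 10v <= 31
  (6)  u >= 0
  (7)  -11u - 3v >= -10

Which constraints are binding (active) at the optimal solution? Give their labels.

(2) and (6)

Extreme points and Z = -2u - 6v:
  (0, 0) → Z = 0
  (10/11, 0) → Z = -20/11
  (0, 3) → Z = -18
  (1/13, 119/39) → Z = -240/13

The maximum is at (0, 0). Substituting into each constraint, equality holds for (2) and (6); the remaining constraints have slack.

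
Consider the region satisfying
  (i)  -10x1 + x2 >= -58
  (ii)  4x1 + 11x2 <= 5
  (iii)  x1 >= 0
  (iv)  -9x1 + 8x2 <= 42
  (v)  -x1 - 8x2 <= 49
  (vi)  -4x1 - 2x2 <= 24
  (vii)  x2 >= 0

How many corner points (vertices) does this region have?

3

Intersecting each pair of boundary lines and keeping only the points that satisfy every inequality leaves:
  (0, 5/11)
  (5/4, 0)
  (0, 0)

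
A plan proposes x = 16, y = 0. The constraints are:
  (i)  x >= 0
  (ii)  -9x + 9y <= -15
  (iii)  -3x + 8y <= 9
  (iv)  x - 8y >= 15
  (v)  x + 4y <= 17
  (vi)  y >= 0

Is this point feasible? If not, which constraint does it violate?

(i): 16 ≥ 0 ✓
(ii): -144 ≤ -15 ✓
(iii): -48 ≤ 9 ✓
(iv): 16 ≥ 15 ✓
(v): 16 ≤ 17 ✓
(vi): 0 ≥ 0 ✓

feasible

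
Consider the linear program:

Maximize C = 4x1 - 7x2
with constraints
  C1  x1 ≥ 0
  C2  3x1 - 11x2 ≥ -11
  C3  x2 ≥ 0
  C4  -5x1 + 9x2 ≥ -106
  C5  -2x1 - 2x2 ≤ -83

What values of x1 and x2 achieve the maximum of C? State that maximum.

x1 = 1265/28, x2 = 373/28, maximum C = 2449/28

At the optimal vertex, 3x1 - 11x2 = -11 and -5x1 + 9x2 = -106.
Solving simultaneously gives x1 = 1265/28, x2 = 373/28.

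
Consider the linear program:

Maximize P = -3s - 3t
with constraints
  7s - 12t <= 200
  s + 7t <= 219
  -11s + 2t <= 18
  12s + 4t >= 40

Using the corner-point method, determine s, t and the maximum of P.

Extreme points and P = -3s - 3t:
  (4028/61, 1333/61) → P = -16083/61
  (320/43, -530/43) → P = 630/43
  (312/79, 2427/79) → P = -8217/79
  (2/17, 164/17) → P = -498/17

The binding constraints are 7s - 12t = 200 and 12s + 4t = 40.
Solving simultaneously gives s = 320/43, t = -530/43.

s = 320/43, t = -530/43, maximum P = 630/43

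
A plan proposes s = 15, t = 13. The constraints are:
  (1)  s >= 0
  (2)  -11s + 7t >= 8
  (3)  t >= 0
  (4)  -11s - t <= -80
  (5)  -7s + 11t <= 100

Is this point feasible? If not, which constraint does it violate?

Constraint (2): -11s + 7t = -74, which is not ≥ 8. All other constraints are satisfied.

not feasible — violates (2)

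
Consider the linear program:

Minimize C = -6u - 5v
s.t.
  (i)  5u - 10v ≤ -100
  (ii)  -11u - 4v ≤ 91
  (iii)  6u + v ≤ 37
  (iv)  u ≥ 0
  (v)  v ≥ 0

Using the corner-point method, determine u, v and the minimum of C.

Vertices and C = -6u - 5v:
  (54/13, 157/13) → C = -1109/13
  (0, 10) → C = -50
  (0, 37) → C = -185

The optimum lies where 6u + v = 37 and u = 0.
Solving simultaneously gives u = 0, v = 37.

u = 0, v = 37, minimum C = -185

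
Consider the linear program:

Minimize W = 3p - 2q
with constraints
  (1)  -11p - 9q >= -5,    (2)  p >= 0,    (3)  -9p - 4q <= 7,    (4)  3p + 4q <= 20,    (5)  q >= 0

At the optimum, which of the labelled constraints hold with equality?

Feasible corners and W = 3p - 2q:
  (0, 5/9) → W = -10/9
  (5/11, 0) → W = 15/11
  (0, 0) → W = 0

The minimum is at (0, 5/9). Substituting into each constraint, equality holds for (1) and (2); the remaining constraints have slack.

(1) and (2)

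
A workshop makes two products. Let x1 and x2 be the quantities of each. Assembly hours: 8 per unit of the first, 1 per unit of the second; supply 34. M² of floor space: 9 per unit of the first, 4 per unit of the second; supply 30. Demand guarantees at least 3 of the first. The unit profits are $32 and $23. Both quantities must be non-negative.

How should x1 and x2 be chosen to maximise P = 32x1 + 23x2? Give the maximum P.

Vertices and P = 32x1 + 23x2:
  (10/3, 0) → P = 320/3
  (3, 0) → P = 96
  (3, 3/4) → P = 453/4

x1 = 3, x2 = 3/4, maximum P = 453/4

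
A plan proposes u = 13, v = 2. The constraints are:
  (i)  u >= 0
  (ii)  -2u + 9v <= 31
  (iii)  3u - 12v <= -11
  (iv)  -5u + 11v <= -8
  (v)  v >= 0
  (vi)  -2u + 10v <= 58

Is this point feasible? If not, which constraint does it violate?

not feasible — violates (iii)

Constraint (iii): 3u - 12v = 15, which is not ≤ -11. All other constraints are satisfied.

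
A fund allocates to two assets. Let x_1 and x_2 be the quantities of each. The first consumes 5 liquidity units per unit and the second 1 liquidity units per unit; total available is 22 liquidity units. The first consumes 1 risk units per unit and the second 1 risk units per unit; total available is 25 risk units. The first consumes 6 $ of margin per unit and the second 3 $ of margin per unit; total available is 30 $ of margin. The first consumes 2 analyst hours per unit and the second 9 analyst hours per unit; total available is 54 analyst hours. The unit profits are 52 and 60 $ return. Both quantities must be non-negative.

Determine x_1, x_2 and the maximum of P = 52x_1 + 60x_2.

Corner points and P = 52x_1 + 60x_2:
  (0, 0) → P = 0
  (0, 6) → P = 360
  (22/5, 0) → P = 1144/5
  (4, 2) → P = 328
  (9/4, 11/2) → P = 447

x_1 = 9/4, x_2 = 11/2, maximum P = 447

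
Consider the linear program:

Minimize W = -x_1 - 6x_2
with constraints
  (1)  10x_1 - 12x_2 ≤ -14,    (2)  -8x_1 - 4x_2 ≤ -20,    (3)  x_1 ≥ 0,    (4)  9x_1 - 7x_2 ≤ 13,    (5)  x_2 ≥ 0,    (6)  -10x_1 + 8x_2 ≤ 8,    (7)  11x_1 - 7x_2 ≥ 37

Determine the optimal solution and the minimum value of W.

x_1 = 80, x_2 = 101, minimum W = -686

Extreme points and W = -x_1 - 6x_2:
  (80, 101) → W = -686
  (12, 95/7) → W = -654/7
  (176/9, 229/9) → W = -1550/9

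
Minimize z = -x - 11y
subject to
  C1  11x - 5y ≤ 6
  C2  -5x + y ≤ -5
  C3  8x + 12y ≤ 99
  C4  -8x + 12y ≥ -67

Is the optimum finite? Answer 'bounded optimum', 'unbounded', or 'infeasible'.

Vertices and z = -x - 11y:
  (19/14, 25/14) → z = -21
  (567/172, 1041/172) → z = -6009/86
  (159/68, 455/68) → z = -1291/17
The feasible region has finitely many vertices and no improving ray; the minimum is -1291/17 at (159/68, 455/68).

bounded optimum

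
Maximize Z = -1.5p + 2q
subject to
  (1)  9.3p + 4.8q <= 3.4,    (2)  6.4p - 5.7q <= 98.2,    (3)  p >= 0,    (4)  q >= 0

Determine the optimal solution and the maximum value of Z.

Extreme points and Z = -1.5p + 2q:
  (0, 17/24) → Z = 17/12
  (34/93, 0) → Z = -17/31
  (0, 0) → Z = 0

At the optimal vertex, 9.3p + 4.8q = 3.4 and p = 0.
Solving simultaneously gives p = 0, q = 17/24.

p = 0, q = 17/24, maximum Z = 17/12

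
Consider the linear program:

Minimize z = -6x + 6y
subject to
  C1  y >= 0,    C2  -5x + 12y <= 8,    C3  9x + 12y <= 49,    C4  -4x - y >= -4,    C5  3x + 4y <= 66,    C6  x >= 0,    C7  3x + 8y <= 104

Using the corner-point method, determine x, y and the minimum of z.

x = 1, y = 0, minimum z = -6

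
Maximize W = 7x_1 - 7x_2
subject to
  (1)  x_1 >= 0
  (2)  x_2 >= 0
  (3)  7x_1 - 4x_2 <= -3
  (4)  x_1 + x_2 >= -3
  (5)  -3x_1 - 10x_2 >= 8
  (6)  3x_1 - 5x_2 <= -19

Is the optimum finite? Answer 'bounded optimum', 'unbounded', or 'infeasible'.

infeasible

The boundaries x_1 = 0 and 3x_1 - 5x_2 = -19 meet at (0, 19/5), but that point violates -3x_1 - 10x_2 ≥ 8. Every candidate vertex is excluded by some other constraint, so the feasible region is empty.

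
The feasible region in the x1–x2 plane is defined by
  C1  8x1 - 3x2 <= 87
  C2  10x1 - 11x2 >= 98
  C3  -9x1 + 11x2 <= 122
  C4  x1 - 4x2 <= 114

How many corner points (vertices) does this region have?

3

Intersecting each pair of boundary lines and keeping only the points that satisfy every inequality leaves:
  (663/58, 43/29)
  (6/29, -825/29)
  (-862/29, -1042/29)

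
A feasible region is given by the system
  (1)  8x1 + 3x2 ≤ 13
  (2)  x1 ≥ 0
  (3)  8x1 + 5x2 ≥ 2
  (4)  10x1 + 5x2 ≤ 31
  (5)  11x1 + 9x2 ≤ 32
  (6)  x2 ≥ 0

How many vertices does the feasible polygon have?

Intersecting each pair of boundary lines and keeping only the points that satisfy every inequality leaves:
  (7/13, 113/39)
  (13/8, 0)
  (0, 2/5)
  (0, 32/9)
  (1/4, 0)

5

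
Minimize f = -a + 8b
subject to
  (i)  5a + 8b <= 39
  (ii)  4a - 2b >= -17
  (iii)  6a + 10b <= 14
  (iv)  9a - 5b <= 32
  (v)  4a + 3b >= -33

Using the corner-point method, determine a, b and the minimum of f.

a = -69/47, b = -425/47, minimum f = -3331/47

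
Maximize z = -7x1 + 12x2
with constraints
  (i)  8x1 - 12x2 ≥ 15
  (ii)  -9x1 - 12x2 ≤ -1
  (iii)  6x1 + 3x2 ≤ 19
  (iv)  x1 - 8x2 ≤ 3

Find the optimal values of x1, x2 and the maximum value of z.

Vertices and z = -7x1 + 12x2:
  (91/32, 31/48) → z = -389/32
  (21/13, -9/52) → z = -174/13
  (161/51, 1/51) → z = -1115/51

x1 = 91/32, x2 = 31/48, maximum z = -389/32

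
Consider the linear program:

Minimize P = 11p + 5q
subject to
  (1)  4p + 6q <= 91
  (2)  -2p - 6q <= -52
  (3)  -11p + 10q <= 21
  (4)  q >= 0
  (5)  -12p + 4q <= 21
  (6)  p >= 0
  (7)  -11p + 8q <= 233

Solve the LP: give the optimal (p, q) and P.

p = 197/43, q = 307/43, minimum P = 3702/43

Extreme points and P = 11p + 5q:
  (39/2, 13/6) → P = 676/3
  (392/53, 1085/106) → P = 14049/106
  (197/43, 307/43) → P = 3702/43

The optimum lies where -2p - 6q = -52 and -11p + 10q = 21.
Solving simultaneously gives p = 197/43, q = 307/43.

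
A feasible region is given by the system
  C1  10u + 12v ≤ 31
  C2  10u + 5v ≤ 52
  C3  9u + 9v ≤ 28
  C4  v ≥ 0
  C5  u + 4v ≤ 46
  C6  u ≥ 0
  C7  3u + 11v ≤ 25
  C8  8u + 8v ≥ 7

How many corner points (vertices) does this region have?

5

Intersecting each pair of boundary lines and keeping only the points that satisfy every inequality leaves:
  (31/10, 0)
  (41/74, 157/74)
  (7/8, 0)
  (0, 25/11)
  (0, 7/8)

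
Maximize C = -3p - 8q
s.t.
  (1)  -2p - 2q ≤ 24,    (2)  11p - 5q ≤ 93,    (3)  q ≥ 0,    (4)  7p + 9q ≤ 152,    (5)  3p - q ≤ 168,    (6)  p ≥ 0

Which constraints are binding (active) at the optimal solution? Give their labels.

(3) and (6)

Corner points and C = -3p - 8q:
  (93/11, 0) → C = -279/11
  (1597/134, 1021/134) → C = -12959/134
  (0, 0) → C = 0
  (0, 152/9) → C = -1216/9

The maximum is at (0, 0). Substituting into each constraint, equality holds for (3) and (6); the remaining constraints have slack.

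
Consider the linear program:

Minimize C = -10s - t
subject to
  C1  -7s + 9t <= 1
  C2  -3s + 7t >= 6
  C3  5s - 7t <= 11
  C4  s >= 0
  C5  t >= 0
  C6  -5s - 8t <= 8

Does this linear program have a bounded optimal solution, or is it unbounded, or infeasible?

From the feasible point (47/22, 39/22), moving in the direction (7, 5) keeps every constraint satisfied while C decreases without bound.

unbounded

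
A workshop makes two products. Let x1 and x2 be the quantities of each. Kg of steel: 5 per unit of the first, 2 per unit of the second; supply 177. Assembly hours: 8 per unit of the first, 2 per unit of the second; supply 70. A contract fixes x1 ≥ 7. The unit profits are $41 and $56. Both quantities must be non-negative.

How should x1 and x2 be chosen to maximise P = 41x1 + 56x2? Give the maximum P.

Vertices and P = 41x1 + 56x2:
  (35/4, 0) → P = 1435/4
  (7, 0) → P = 287
  (7, 7) → P = 679

x1 = 7, x2 = 7, maximum P = 679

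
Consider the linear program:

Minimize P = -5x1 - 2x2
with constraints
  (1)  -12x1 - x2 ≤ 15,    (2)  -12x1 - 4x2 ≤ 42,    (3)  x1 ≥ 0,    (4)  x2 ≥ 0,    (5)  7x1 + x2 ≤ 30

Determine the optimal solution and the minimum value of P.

Feasible corners and P = -5x1 - 2x2:
  (0, 0) → P = 0
  (0, 30) → P = -60
  (30/7, 0) → P = -150/7

x1 = 0, x2 = 30, minimum P = -60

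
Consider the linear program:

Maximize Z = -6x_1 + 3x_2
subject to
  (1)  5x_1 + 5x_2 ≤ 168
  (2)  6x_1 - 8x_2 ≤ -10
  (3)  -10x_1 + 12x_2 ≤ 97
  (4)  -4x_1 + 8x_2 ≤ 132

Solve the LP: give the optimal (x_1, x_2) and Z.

Vertices and Z = -6x_1 + 3x_2:
  (647/35, 529/35) → Z = -459/7
  (1531/110, 433/22) → Z = -2691/110
  (-82, -241/4) → Z = 1245/4

x_1 = -82, x_2 = -241/4, maximum Z = 1245/4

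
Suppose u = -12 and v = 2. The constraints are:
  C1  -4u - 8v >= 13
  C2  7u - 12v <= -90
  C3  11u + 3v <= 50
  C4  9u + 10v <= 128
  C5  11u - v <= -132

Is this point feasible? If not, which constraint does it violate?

feasible

C1: 32 ≥ 13 ✓
C2: -108 ≤ -90 ✓
C3: -126 ≤ 50 ✓
C4: -88 ≤ 128 ✓
C5: -134 ≤ -132 ✓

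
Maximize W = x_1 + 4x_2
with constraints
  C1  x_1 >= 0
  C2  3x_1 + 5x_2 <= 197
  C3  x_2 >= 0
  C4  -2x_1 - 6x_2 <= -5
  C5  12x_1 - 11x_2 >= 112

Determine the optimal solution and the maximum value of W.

Corner points and W = x_1 + 4x_2:
  (197/3, 0) → W = 197/3
  (909/31, 676/31) → W = 3613/31
  (28/3, 0) → W = 28/3

x_1 = 909/31, x_2 = 676/31, maximum W = 3613/31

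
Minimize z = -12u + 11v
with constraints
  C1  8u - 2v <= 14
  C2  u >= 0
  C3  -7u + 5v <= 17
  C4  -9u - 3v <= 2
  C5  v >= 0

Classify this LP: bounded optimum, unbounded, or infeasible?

Vertices and z = -12u + 11v:
  (4, 9) → z = 51
  (7/4, 0) → z = -21
  (0, 17/5) → z = 187/5
  (0, 0) → z = 0
The feasible region has finitely many vertices and no improving ray; the minimum is -21 at (7/4, 0).

bounded optimum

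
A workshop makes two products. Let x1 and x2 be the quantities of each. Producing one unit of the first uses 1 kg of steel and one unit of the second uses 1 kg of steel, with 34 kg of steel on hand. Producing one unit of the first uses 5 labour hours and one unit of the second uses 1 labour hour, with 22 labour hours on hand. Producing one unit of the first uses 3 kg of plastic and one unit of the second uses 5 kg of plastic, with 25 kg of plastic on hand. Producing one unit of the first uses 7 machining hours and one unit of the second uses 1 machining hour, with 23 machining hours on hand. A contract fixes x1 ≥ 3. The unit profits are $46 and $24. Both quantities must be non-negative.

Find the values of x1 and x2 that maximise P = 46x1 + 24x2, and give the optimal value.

Feasible corners and P = 46x1 + 24x2:
  (23/7, 0) → P = 1058/7
  (3, 0) → P = 138
  (3, 2) → P = 186

At the optimal vertex, 7x1 + x2 = 23 and x1 = 3.
Solving simultaneously gives x1 = 3, x2 = 2.

x1 = 3, x2 = 2, maximum P = 186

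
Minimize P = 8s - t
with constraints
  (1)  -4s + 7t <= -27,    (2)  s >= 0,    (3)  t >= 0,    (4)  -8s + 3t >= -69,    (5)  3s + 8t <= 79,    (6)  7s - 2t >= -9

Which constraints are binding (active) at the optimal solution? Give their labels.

Vertices and P = 8s - t:
  (27/4, 0) → P = 54
  (201/22, 15/11) → P = 789/11
  (69/8, 0) → P = 69

The minimum is at (27/4, 0). Substituting into each constraint, equality holds for (1) and (3); the remaining constraints have slack.

(1) and (3)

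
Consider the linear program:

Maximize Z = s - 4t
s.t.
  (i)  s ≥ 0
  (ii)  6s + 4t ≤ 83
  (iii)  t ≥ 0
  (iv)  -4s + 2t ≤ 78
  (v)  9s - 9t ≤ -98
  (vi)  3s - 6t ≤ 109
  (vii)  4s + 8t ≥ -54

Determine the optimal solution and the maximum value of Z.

Feasible corners and Z = s - 4t:
  (0, 83/4) → Z = -83
  (0, 98/9) → Z = -392/9
  (71/18, 89/6) → Z = -997/18

s = 0, t = 98/9, maximum Z = -392/9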